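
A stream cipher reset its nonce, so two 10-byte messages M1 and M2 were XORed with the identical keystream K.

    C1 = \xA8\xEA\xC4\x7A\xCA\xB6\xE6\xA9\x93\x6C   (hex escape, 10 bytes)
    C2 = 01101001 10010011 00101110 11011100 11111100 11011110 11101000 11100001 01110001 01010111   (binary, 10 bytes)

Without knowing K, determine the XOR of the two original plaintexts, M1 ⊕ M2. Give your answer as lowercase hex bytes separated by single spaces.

C1 ⊕ C2 = (M1 ⊕ K) ⊕ (M2 ⊕ K) = M1 ⊕ M2 — the shared key cancels under XOR.
a8 ⊕ 69 = c1
ea ⊕ 93 = 79
c4 ⊕ 2e = ea
7a ⊕ dc = a6
ca ⊕ fc = 36
b6 ⊕ de = 68
e6 ⊕ e8 = 0e
a9 ⊕ e1 = 48
93 ⊕ 71 = e2
6c ⊕ 57 = 3b

c1 79 ea a6 36 68 0e 48 e2 3b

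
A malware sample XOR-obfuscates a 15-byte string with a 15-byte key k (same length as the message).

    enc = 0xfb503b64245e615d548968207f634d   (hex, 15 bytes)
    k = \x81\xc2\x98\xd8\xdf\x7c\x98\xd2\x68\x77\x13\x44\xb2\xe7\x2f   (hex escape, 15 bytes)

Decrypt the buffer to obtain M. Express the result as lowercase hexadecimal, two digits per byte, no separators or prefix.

7a92a3bcfb22f98f3cfe7b64cd8462

XOR is its own inverse, so applying the key byte-wise gives the result directly.
11111011 xor 10000001 = 01111010
01010000 xor 11000010 = 10010010
00111011 xor 10011000 = 10100011
01100100 xor 11011000 = 10111100
00100100 xor 11011111 = 11111011
01011110 xor 01111100 = 00100010
01100001 xor 10011000 = 11111001
01011101 xor 11010010 = 10001111
01010100 xor 01101000 = 00111100
10001001 xor 01110111 = 11111110
01101000 xor 00010011 = 01111011
00100000 xor 01000100 = 01100100
01111111 xor 10110010 = 11001101
01100011 xor 11100111 = 10000100
01001101 xor 00101111 = 01100010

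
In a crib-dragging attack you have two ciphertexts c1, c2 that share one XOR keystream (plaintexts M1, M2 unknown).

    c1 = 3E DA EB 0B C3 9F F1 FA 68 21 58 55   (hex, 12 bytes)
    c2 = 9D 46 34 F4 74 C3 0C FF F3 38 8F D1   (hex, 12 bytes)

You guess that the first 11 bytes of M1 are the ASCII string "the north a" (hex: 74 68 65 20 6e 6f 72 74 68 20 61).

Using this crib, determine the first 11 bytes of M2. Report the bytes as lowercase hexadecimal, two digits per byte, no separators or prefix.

d7f4badfd9338f71f339b6

First, c1 ⊕ c2 = (M1 ⊕ K) ⊕ (M2 ⊕ K) = M1 ⊕ M2, so the key drops out. Then M2 = (M1 ⊕ M2) ⊕ M1 over the first 11 bytes.
byte 0: (3e XOR 9d) XOR 74 = a3 XOR 74 = d7
byte 1: (da XOR 46) XOR 68 = 9c XOR 68 = f4
byte 2: (eb XOR 34) XOR 65 = df XOR 65 = ba
byte 3: (0b XOR f4) XOR 20 = ff XOR 20 = df
byte 4: (c3 XOR 74) XOR 6e = b7 XOR 6e = d9
byte 5: (9f XOR c3) XOR 6f = 5c XOR 6f = 33
byte 6: (f1 XOR 0c) XOR 72 = fd XOR 72 = 8f
byte 7: (fa XOR ff) XOR 74 = 05 XOR 74 = 71
byte 8: (68 XOR f3) XOR 68 = 9b XOR 68 = f3
byte 9: (21 XOR 38) XOR 20 = 19 XOR 20 = 39
byte 10: (58 XOR 8f) XOR 61 = d7 XOR 61 = b6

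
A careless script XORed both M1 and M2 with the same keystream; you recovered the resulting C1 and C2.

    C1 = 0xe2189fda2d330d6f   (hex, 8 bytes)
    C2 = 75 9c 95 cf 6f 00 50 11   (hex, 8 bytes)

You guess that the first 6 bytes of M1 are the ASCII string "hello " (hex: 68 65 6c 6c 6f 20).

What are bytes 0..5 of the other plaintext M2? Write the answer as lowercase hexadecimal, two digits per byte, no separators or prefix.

First, C1 ⊕ C2 = (M1 ⊕ K) ⊕ (M2 ⊕ K) = M1 ⊕ M2, so the key drops out. Then M2 = (M1 ⊕ M2) ⊕ M1 over the first 6 bytes.
byte 0: (e2 XOR 75) XOR 68 = 97 XOR 68 = ff
byte 1: (18 XOR 9c) XOR 65 = 84 XOR 65 = e1
byte 2: (9f XOR 95) XOR 6c = 0a XOR 6c = 66
byte 3: (da XOR cf) XOR 6c = 15 XOR 6c = 79
byte 4: (2d XOR 6f) XOR 6f = 42 XOR 6f = 2d
byte 5: (33 XOR 00) XOR 20 = 33 XOR 20 = 13

ffe166792d13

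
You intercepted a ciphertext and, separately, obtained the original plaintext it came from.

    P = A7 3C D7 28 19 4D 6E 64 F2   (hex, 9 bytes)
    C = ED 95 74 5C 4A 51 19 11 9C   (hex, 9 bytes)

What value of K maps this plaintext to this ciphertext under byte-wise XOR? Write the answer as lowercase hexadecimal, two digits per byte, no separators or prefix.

Since C = P ⊕ K, XORing both sides with P gives K = P ⊕ C.
byte 0: a7 xor ed = 4a
byte 1: 3c xor 95 = a9
byte 2: d7 xor 74 = a3
byte 3: 28 xor 5c = 74
byte 4: 19 xor 4a = 53
byte 5: 4d xor 51 = 1c
byte 6: 6e xor 19 = 77
byte 7: 64 xor 11 = 75
byte 8: f2 xor 9c = 6e

4aa9a374531c77756e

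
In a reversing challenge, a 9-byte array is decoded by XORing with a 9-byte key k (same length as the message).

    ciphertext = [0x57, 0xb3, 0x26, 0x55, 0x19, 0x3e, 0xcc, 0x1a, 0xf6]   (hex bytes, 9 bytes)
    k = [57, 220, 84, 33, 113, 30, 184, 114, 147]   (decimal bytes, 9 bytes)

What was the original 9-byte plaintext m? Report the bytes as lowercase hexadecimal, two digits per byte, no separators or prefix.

6e6f72746820746865

byte 0: 57 ^ 39 = 6e
byte 1: b3 ^ dc = 6f
byte 2: 26 ^ 54 = 72
byte 3: 55 ^ 21 = 74
byte 4: 19 ^ 71 = 68
byte 5: 3e ^ 1e = 20
byte 6: cc ^ b8 = 74
byte 7: 1a ^ 72 = 68
byte 8: f6 ^ 93 = 65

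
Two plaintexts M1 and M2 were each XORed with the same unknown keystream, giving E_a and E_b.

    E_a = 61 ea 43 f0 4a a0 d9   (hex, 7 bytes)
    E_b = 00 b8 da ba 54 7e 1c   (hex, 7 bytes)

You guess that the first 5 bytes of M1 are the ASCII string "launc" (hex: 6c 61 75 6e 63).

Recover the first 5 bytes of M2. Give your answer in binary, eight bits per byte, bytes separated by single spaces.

First, E_a ⊕ E_b = (M1 ⊕ K) ⊕ (M2 ⊕ K) = M1 ⊕ M2, so the key drops out. Then M2 = (M1 ⊕ M2) ⊕ M1 over the first 5 bytes.
byte 0: (61 ⊕ 00) ⊕ 6c = 61 ⊕ 6c = 0d
byte 1: (ea ⊕ b8) ⊕ 61 = 52 ⊕ 61 = 33
byte 2: (43 ⊕ da) ⊕ 75 = 99 ⊕ 75 = ec
byte 3: (f0 ⊕ ba) ⊕ 6e = 4a ⊕ 6e = 24
byte 4: (4a ⊕ 54) ⊕ 63 = 1e ⊕ 63 = 7d

00001101 00110011 11101100 00100100 01111101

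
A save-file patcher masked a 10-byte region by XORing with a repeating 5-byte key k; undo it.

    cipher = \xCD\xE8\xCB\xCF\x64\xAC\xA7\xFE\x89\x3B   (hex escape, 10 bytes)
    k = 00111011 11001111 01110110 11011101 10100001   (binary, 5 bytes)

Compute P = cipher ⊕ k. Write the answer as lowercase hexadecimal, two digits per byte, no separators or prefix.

f627bd12c5976888549a

The 5-byte key repeats, so the effective keystream is 3b cf 76 dd a1 3b cf 76 dd a1.
byte 0: cd ^ 3b = f6
byte 1: e8 ^ cf = 27
byte 2: cb ^ 76 = bd
byte 3: cf ^ dd = 12
byte 4: 64 ^ a1 = c5
byte 5: ac ^ 3b = 97
byte 6: a7 ^ cf = 68
byte 7: fe ^ 76 = 88
byte 8: 89 ^ dd = 54
byte 9: 3b ^ a1 = 9a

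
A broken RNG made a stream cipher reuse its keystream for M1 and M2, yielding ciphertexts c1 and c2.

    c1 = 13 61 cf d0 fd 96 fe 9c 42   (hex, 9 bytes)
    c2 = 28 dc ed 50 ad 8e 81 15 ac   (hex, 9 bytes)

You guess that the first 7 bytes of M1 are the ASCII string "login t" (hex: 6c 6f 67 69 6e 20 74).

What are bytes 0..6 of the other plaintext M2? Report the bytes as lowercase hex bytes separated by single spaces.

57 d2 45 e9 3e 38 0b

First, c1 ⊕ c2 = (M1 ⊕ K) ⊕ (M2 ⊕ K) = M1 ⊕ M2, so the key drops out. Then M2 = (M1 ⊕ M2) ⊕ M1 over the first 7 bytes.
byte 0: (13 ^ 28) ^ 6c = 3b ^ 6c = 57
byte 1: (61 ^ dc) ^ 6f = bd ^ 6f = d2
byte 2: (cf ^ ed) ^ 67 = 22 ^ 67 = 45
byte 3: (d0 ^ 50) ^ 69 = 80 ^ 69 = e9
byte 4: (fd ^ ad) ^ 6e = 50 ^ 6e = 3e
byte 5: (96 ^ 8e) ^ 20 = 18 ^ 20 = 38
byte 6: (fe ^ 81) ^ 74 = 7f ^ 74 = 0b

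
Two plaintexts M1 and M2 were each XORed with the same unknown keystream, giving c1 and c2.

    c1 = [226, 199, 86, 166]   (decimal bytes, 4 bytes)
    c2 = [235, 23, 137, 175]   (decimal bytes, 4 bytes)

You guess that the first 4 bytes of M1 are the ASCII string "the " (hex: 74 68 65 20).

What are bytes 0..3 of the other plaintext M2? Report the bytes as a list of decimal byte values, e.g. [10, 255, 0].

[125, 184, 186, 41]

First, c1 ⊕ c2 = (M1 ⊕ K) ⊕ (M2 ⊕ K) = M1 ⊕ M2, so the key drops out. Then M2 = (M1 ⊕ M2) ⊕ M1 over the first 4 bytes.
byte 0: (e2 ⊕ eb) ⊕ 74 = 09 ⊕ 74 = 7d
byte 1: (c7 ⊕ 17) ⊕ 68 = d0 ⊕ 68 = b8
byte 2: (56 ⊕ 89) ⊕ 65 = df ⊕ 65 = ba
byte 3: (a6 ⊕ af) ⊕ 20 = 09 ⊕ 20 = 29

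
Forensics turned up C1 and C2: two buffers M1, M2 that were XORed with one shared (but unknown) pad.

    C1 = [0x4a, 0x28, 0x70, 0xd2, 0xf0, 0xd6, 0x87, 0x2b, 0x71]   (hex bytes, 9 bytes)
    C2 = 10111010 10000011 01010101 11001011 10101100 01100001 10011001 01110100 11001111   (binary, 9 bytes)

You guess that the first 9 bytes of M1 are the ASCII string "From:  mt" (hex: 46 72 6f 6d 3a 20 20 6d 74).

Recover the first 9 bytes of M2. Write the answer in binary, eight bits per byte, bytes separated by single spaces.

First, C1 ⊕ C2 = (M1 ⊕ K) ⊕ (M2 ⊕ K) = M1 ⊕ M2, so the key drops out. Then M2 = (M1 ⊕ M2) ⊕ M1 over the first 9 bytes.
byte 0: (4a ^ ba) ^ 46 = f0 ^ 46 = b6
byte 1: (28 ^ 83) ^ 72 = ab ^ 72 = d9
byte 2: (70 ^ 55) ^ 6f = 25 ^ 6f = 4a
byte 3: (d2 ^ cb) ^ 6d = 19 ^ 6d = 74
byte 4: (f0 ^ ac) ^ 3a = 5c ^ 3a = 66
byte 5: (d6 ^ 61) ^ 20 = b7 ^ 20 = 97
byte 6: (87 ^ 99) ^ 20 = 1e ^ 20 = 3e
byte 7: (2b ^ 74) ^ 6d = 5f ^ 6d = 32
byte 8: (71 ^ cf) ^ 74 = be ^ 74 = ca

10110110 11011001 01001010 01110100 01100110 10010111 00111110 00110010 11001010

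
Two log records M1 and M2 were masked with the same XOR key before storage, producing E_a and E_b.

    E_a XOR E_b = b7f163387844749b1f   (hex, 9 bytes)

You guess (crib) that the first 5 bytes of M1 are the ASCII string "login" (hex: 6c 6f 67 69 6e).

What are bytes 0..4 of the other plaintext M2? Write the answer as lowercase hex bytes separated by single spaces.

db 9e 04 51 16

Since E_a ⊕ E_b = M1 ⊕ M2, XORing with the guessed M1 bytes yields the corresponding M2 bytes: M2 = (E_a ⊕ E_b) ⊕ M1.
183 xor 108 = 219
241 xor 111 = 158
 99 xor 103 =   4
 56 xor 105 =  81
120 xor 110 =  22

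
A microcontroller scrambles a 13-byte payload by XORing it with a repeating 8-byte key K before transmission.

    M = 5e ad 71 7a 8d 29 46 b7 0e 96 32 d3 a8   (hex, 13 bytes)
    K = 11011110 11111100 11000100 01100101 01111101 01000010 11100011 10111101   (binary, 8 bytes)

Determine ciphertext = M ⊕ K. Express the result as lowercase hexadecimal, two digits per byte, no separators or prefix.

The 8-byte key repeats, so the effective keystream is de fc c4 65 7d 42 e3 bd de fc c4 65 7d.
byte 0:  94 xor 222 = 128
byte 1: 173 xor 252 =  81
byte 2: 113 xor 196 = 181
byte 3: 122 xor 101 =  31
byte 4: 141 xor 125 = 240
byte 5:  41 xor  66 = 107
byte 6:  70 xor 227 = 165
byte 7: 183 xor 189 =  10
byte 8:  14 xor 222 = 208
byte 9: 150 xor 252 = 106
byte 10:  50 xor 196 = 246
byte 11: 211 xor 101 = 182
byte 12: 168 xor 125 = 213

8051b51ff06ba50ad06af6b6d5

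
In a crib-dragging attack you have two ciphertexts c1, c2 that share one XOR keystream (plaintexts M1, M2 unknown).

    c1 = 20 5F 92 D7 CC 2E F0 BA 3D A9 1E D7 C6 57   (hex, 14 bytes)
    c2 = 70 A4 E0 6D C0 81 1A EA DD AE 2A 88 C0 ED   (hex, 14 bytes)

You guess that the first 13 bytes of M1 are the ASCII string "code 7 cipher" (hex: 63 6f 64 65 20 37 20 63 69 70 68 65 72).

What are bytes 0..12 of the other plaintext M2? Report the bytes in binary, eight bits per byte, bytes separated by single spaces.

00110011 10010100 00010110 11011111 00101100 10011000 11001010 00110011 10001001 01110111 01011100 00111010 01110100

First, c1 ⊕ c2 = (M1 ⊕ K) ⊕ (M2 ⊕ K) = M1 ⊕ M2, so the key drops out. Then M2 = (M1 ⊕ M2) ⊕ M1 over the first 13 bytes.
byte 0: (20 ⊕ 70) ⊕ 63 = 50 ⊕ 63 = 33
byte 1: (5f ⊕ a4) ⊕ 6f = fb ⊕ 6f = 94
byte 2: (92 ⊕ e0) ⊕ 64 = 72 ⊕ 64 = 16
byte 3: (d7 ⊕ 6d) ⊕ 65 = ba ⊕ 65 = df
byte 4: (cc ⊕ c0) ⊕ 20 = 0c ⊕ 20 = 2c
byte 5: (2e ⊕ 81) ⊕ 37 = af ⊕ 37 = 98
byte 6: (f0 ⊕ 1a) ⊕ 20 = ea ⊕ 20 = ca
byte 7: (ba ⊕ ea) ⊕ 63 = 50 ⊕ 63 = 33
byte 8: (3d ⊕ dd) ⊕ 69 = e0 ⊕ 69 = 89
byte 9: (a9 ⊕ ae) ⊕ 70 = 07 ⊕ 70 = 77
byte 10: (1e ⊕ 2a) ⊕ 68 = 34 ⊕ 68 = 5c
byte 11: (d7 ⊕ 88) ⊕ 65 = 5f ⊕ 65 = 3a
byte 12: (c6 ⊕ c0) ⊕ 72 = 06 ⊕ 72 = 74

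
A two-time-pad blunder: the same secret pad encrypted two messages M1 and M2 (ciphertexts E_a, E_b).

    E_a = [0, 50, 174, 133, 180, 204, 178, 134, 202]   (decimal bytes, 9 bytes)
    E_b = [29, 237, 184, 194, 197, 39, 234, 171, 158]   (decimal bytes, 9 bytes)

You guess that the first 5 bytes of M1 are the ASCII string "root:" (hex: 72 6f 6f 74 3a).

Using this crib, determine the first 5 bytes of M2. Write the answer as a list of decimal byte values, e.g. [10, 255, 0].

[111, 176, 121, 51, 75]

First, E_a ⊕ E_b = (M1 ⊕ K) ⊕ (M2 ⊕ K) = M1 ⊕ M2, so the key drops out. Then M2 = (M1 ⊕ M2) ⊕ M1 over the first 5 bytes.
byte 0: (00 XOR 1d) XOR 72 = 1d XOR 72 = 6f
byte 1: (32 XOR ed) XOR 6f = df XOR 6f = b0
byte 2: (ae XOR b8) XOR 6f = 16 XOR 6f = 79
byte 3: (85 XOR c2) XOR 74 = 47 XOR 74 = 33
byte 4: (b4 XOR c5) XOR 3a = 71 XOR 3a = 4b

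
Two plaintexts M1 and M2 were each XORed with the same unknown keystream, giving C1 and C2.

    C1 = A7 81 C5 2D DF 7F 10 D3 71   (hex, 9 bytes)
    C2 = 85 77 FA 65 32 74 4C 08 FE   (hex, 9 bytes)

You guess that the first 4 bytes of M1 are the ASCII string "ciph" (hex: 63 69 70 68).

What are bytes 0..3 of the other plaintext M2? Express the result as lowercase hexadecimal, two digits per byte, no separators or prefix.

419f4f20

First, C1 ⊕ C2 = (M1 ⊕ K) ⊕ (M2 ⊕ K) = M1 ⊕ M2, so the key drops out. Then M2 = (M1 ⊕ M2) ⊕ M1 over the first 4 bytes.
byte 0: (a7 XOR 85) XOR 63 = 22 XOR 63 = 41
byte 1: (81 XOR 77) XOR 69 = f6 XOR 69 = 9f
byte 2: (c5 XOR fa) XOR 70 = 3f XOR 70 = 4f
byte 3: (2d XOR 65) XOR 68 = 48 XOR 68 = 20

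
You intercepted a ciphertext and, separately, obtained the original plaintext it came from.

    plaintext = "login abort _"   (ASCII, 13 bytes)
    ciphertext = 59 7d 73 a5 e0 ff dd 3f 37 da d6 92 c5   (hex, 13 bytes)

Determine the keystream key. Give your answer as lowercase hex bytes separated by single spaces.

35 12 14 cc 8e df bc 5d 58 a8 a2 b2 9a

Since ciphertext = plaintext ⊕ key, XORing both sides with plaintext gives key = plaintext ⊕ ciphertext.
01101100 xor 01011001 = 00110101
01101111 xor 01111101 = 00010010
01100111 xor 01110011 = 00010100
01101001 xor 10100101 = 11001100
01101110 xor 11100000 = 10001110
00100000 xor 11111111 = 11011111
01100001 xor 11011101 = 10111100
01100010 xor 00111111 = 01011101
01101111 xor 00110111 = 01011000
01110010 xor 11011010 = 10101000
01110100 xor 11010110 = 10100010
00100000 xor 10010010 = 10110010
01011111 xor 11000101 = 10011010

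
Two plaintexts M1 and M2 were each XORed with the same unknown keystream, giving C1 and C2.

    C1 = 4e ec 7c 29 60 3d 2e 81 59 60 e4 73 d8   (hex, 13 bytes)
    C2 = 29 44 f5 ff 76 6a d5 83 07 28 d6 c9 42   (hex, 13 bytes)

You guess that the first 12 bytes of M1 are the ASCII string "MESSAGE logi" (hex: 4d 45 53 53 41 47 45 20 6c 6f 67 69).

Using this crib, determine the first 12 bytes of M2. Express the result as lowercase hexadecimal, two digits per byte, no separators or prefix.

First, C1 ⊕ C2 = (M1 ⊕ K) ⊕ (M2 ⊕ K) = M1 ⊕ M2, so the key drops out. Then M2 = (M1 ⊕ M2) ⊕ M1 over the first 12 bytes.
byte 0: (4e XOR 29) XOR 4d = 67 XOR 4d = 2a
byte 1: (ec XOR 44) XOR 45 = a8 XOR 45 = ed
byte 2: (7c XOR f5) XOR 53 = 89 XOR 53 = da
byte 3: (29 XOR ff) XOR 53 = d6 XOR 53 = 85
byte 4: (60 XOR 76) XOR 41 = 16 XOR 41 = 57
byte 5: (3d XOR 6a) XOR 47 = 57 XOR 47 = 10
byte 6: (2e XOR d5) XOR 45 = fb XOR 45 = be
byte 7: (81 XOR 83) XOR 20 = 02 XOR 20 = 22
byte 8: (59 XOR 07) XOR 6c = 5e XOR 6c = 32
byte 9: (60 XOR 28) XOR 6f = 48 XOR 6f = 27
byte 10: (e4 XOR d6) XOR 67 = 32 XOR 67 = 55
byte 11: (73 XOR c9) XOR 69 = ba XOR 69 = d3

2aedda855710be22322755d3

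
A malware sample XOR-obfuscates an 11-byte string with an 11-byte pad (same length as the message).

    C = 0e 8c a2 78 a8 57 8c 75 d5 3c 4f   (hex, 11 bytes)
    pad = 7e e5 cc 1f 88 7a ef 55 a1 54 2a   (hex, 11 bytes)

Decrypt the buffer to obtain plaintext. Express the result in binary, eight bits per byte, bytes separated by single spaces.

XOR is its own inverse, so applying the key byte-wise gives the result directly.
byte 0: 00001110 XOR 01111110 = 01110000
byte 1: 10001100 XOR 11100101 = 01101001
byte 2: 10100010 XOR 11001100 = 01101110
byte 3: 01111000 XOR 00011111 = 01100111
byte 4: 10101000 XOR 10001000 = 00100000
byte 5: 01010111 XOR 01111010 = 00101101
byte 6: 10001100 XOR 11101111 = 01100011
byte 7: 01110101 XOR 01010101 = 00100000
byte 8: 11010101 XOR 10100001 = 01110100
byte 9: 00111100 XOR 01010100 = 01101000
byte 10: 01001111 XOR 00101010 = 01100101

01110000 01101001 01101110 01100111 00100000 00101101 01100011 00100000 01110100 01101000 01100101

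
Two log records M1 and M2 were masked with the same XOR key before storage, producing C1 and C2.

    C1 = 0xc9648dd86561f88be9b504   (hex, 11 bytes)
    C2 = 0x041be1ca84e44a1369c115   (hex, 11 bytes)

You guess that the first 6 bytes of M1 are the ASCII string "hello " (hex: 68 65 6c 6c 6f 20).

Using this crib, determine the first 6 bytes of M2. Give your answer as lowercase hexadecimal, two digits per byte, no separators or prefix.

First, C1 ⊕ C2 = (M1 ⊕ K) ⊕ (M2 ⊕ K) = M1 ⊕ M2, so the key drops out. Then M2 = (M1 ⊕ M2) ⊕ M1 over the first 6 bytes.
byte 0: (c9 xor 04) xor 68 = cd xor 68 = a5
byte 1: (64 xor 1b) xor 65 = 7f xor 65 = 1a
byte 2: (8d xor e1) xor 6c = 6c xor 6c = 00
byte 3: (d8 xor ca) xor 6c = 12 xor 6c = 7e
byte 4: (65 xor 84) xor 6f = e1 xor 6f = 8e
byte 5: (61 xor e4) xor 20 = 85 xor 20 = a5

a51a007e8ea5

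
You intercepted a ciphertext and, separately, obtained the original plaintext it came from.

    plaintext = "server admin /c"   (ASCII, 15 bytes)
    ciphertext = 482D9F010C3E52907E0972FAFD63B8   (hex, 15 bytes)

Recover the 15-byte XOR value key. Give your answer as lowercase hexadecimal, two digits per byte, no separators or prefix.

Since ciphertext = plaintext ⊕ key, XORing both sides with plaintext gives key = plaintext ⊕ ciphertext.
73 ^ 48 = 3b
65 ^ 2d = 48
72 ^ 9f = ed
76 ^ 01 = 77
65 ^ 0c = 69
72 ^ 3e = 4c
20 ^ 52 = 72
61 ^ 90 = f1
64 ^ 7e = 1a
6d ^ 09 = 64
69 ^ 72 = 1b
6e ^ fa = 94
20 ^ fd = dd
2f ^ 63 = 4c
63 ^ b8 = db

3b48ed77694c72f11a641b94dd4cdb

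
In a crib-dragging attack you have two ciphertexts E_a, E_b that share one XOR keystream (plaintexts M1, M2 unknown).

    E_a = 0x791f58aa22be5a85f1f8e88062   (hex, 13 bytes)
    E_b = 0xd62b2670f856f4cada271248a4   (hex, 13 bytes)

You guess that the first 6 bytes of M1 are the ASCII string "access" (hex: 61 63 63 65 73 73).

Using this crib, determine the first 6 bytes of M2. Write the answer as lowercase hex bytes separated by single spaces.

ce 57 1d bf a9 9b

First, E_a ⊕ E_b = (M1 ⊕ K) ⊕ (M2 ⊕ K) = M1 ⊕ M2, so the key drops out. Then M2 = (M1 ⊕ M2) ⊕ M1 over the first 6 bytes.
byte 0: (79 XOR d6) XOR 61 = af XOR 61 = ce
byte 1: (1f XOR 2b) XOR 63 = 34 XOR 63 = 57
byte 2: (58 XOR 26) XOR 63 = 7e XOR 63 = 1d
byte 3: (aa XOR 70) XOR 65 = da XOR 65 = bf
byte 4: (22 XOR f8) XOR 73 = da XOR 73 = a9
byte 5: (be XOR 56) XOR 73 = e8 XOR 73 = 9b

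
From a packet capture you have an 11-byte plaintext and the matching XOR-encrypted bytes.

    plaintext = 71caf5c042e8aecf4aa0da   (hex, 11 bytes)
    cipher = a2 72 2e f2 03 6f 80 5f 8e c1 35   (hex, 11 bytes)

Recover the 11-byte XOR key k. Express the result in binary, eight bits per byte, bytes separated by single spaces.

11010011 10111000 11011011 00110010 01000001 10000111 00101110 10010000 11000100 01100001 11101111

Since cipher = plaintext ⊕ k, XORing both sides with plaintext gives k = plaintext ⊕ cipher.
71 xor a2 = d3
ca xor 72 = b8
f5 xor 2e = db
c0 xor f2 = 32
42 xor 03 = 41
e8 xor 6f = 87
ae xor 80 = 2e
cf xor 5f = 90
4a xor 8e = c4
a0 xor c1 = 61
da xor 35 = ef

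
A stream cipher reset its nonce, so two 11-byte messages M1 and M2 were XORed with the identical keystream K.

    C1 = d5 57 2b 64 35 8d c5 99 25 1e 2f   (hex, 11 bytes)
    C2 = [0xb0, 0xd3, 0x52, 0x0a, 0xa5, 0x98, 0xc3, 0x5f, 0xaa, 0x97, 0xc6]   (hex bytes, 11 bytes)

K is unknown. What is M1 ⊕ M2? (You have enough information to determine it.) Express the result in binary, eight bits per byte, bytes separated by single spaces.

01100101 10000100 01111001 01101110 10010000 00010101 00000110 11000110 10001111 10001001 11101001

C1 ⊕ C2 = (M1 ⊕ K) ⊕ (M2 ⊕ K) = M1 ⊕ M2 — the shared key cancels under XOR.
byte 0: d5 XOR b0 = 65
byte 1: 57 XOR d3 = 84
byte 2: 2b XOR 52 = 79
byte 3: 64 XOR 0a = 6e
byte 4: 35 XOR a5 = 90
byte 5: 8d XOR 98 = 15
byte 6: c5 XOR c3 = 06
byte 7: 99 XOR 5f = c6
byte 8: 25 XOR aa = 8f
byte 9: 1e XOR 97 = 89
byte 10: 2f XOR c6 = e9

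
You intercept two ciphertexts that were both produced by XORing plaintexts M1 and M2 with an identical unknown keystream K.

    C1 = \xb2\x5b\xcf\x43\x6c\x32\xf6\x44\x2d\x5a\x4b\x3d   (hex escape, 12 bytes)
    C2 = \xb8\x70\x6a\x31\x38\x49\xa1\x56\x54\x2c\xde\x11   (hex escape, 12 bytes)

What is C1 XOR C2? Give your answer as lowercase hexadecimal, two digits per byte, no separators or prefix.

C1 ⊕ C2 = (M1 ⊕ K) ⊕ (M2 ⊕ K) = M1 ⊕ M2 — the shared key cancels under XOR.
byte 0: 10110010 ^ 10111000 = 00001010
byte 1: 01011011 ^ 01110000 = 00101011
byte 2: 11001111 ^ 01101010 = 10100101
byte 3: 01000011 ^ 00110001 = 01110010
byte 4: 01101100 ^ 00111000 = 01010100
byte 5: 00110010 ^ 01001001 = 01111011
byte 6: 11110110 ^ 10100001 = 01010111
byte 7: 01000100 ^ 01010110 = 00010010
byte 8: 00101101 ^ 01010100 = 01111001
byte 9: 01011010 ^ 00101100 = 01110110
byte 10: 01001011 ^ 11011110 = 10010101
byte 11: 00111101 ^ 00010001 = 00101100

0a2ba572547b57127976952c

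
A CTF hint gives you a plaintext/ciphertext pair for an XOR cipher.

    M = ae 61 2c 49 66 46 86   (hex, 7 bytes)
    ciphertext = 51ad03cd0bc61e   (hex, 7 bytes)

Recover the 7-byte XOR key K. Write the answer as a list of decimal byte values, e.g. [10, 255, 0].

Since ciphertext = M ⊕ K, XORing both sides with M gives K = M ⊕ ciphertext.
ae ⊕ 51 = ff
61 ⊕ ad = cc
2c ⊕ 03 = 2f
49 ⊕ cd = 84
66 ⊕ 0b = 6d
46 ⊕ c6 = 80
86 ⊕ 1e = 98

[255, 204, 47, 132, 109, 128, 152]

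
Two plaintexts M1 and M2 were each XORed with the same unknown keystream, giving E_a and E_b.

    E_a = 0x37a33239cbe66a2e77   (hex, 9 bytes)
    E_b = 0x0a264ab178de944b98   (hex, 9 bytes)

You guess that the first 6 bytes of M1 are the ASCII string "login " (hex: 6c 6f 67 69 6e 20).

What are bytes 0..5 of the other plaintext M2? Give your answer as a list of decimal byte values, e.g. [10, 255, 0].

[81, 234, 31, 225, 221, 24]

First, E_a ⊕ E_b = (M1 ⊕ K) ⊕ (M2 ⊕ K) = M1 ⊕ M2, so the key drops out. Then M2 = (M1 ⊕ M2) ⊕ M1 over the first 6 bytes.
byte 0: (37 XOR 0a) XOR 6c = 3d XOR 6c = 51
byte 1: (a3 XOR 26) XOR 6f = 85 XOR 6f = ea
byte 2: (32 XOR 4a) XOR 67 = 78 XOR 67 = 1f
byte 3: (39 XOR b1) XOR 69 = 88 XOR 69 = e1
byte 4: (cb XOR 78) XOR 6e = b3 XOR 6e = dd
byte 5: (e6 XOR de) XOR 20 = 38 XOR 20 = 18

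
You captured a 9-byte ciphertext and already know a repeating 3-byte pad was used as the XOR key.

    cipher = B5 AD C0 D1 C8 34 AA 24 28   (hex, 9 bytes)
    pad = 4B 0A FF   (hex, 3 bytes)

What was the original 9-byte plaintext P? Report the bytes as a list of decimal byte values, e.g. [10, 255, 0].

The 3-byte key repeats, so the effective keystream is 4b 0a ff 4b 0a ff 4b 0a ff.
byte 0: 10110101 XOR 01001011 = 11111110
byte 1: 10101101 XOR 00001010 = 10100111
byte 2: 11000000 XOR 11111111 = 00111111
byte 3: 11010001 XOR 01001011 = 10011010
byte 4: 11001000 XOR 00001010 = 11000010
byte 5: 00110100 XOR 11111111 = 11001011
byte 6: 10101010 XOR 01001011 = 11100001
byte 7: 00100100 XOR 00001010 = 00101110
byte 8: 00101000 XOR 11111111 = 11010111

[254, 167, 63, 154, 194, 203, 225, 46, 215]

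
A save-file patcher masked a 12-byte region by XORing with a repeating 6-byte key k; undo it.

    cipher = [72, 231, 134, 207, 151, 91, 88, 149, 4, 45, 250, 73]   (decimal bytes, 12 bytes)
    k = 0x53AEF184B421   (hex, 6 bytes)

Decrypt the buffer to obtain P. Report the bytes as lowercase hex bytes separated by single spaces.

The 6-byte key repeats, so the effective keystream is 53 ae f1 84 b4 21 53 ae f1 84 b4 21.
byte 0: 01001000 xor 01010011 = 00011011
byte 1: 11100111 xor 10101110 = 01001001
byte 2: 10000110 xor 11110001 = 01110111
byte 3: 11001111 xor 10000100 = 01001011
byte 4: 10010111 xor 10110100 = 00100011
byte 5: 01011011 xor 00100001 = 01111010
byte 6: 01011000 xor 01010011 = 00001011
byte 7: 10010101 xor 10101110 = 00111011
byte 8: 00000100 xor 11110001 = 11110101
byte 9: 00101101 xor 10000100 = 10101001
byte 10: 11111010 xor 10110100 = 01001110
byte 11: 01001001 xor 00100001 = 01101000

1b 49 77 4b 23 7a 0b 3b f5 a9 4e 68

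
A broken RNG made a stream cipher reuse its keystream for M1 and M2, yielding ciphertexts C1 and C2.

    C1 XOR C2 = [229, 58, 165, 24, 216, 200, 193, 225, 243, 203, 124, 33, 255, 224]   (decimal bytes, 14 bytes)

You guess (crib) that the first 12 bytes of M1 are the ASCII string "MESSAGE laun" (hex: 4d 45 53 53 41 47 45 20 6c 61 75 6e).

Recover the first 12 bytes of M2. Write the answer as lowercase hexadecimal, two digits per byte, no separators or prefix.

Since C1 ⊕ C2 = M1 ⊕ M2, XORing with the guessed M1 bytes yields the corresponding M2 bytes: M2 = (C1 ⊕ C2) ⊕ M1.
byte 0: e5 XOR 4d = a8
byte 1: 3a XOR 45 = 7f
byte 2: a5 XOR 53 = f6
byte 3: 18 XOR 53 = 4b
byte 4: d8 XOR 41 = 99
byte 5: c8 XOR 47 = 8f
byte 6: c1 XOR 45 = 84
byte 7: e1 XOR 20 = c1
byte 8: f3 XOR 6c = 9f
byte 9: cb XOR 61 = aa
byte 10: 7c XOR 75 = 09
byte 11: 21 XOR 6e = 4f

a87ff64b998f84c19faa094f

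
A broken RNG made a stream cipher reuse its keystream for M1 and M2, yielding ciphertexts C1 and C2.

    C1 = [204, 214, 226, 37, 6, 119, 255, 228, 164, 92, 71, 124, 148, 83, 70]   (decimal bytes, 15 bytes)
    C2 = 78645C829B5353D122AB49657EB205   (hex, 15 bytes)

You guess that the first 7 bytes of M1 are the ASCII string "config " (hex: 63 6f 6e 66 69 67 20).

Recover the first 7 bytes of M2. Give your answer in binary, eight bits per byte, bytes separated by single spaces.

First, C1 ⊕ C2 = (M1 ⊕ K) ⊕ (M2 ⊕ K) = M1 ⊕ M2, so the key drops out. Then M2 = (M1 ⊕ M2) ⊕ M1 over the first 7 bytes.
byte 0: (cc XOR 78) XOR 63 = b4 XOR 63 = d7
byte 1: (d6 XOR 64) XOR 6f = b2 XOR 6f = dd
byte 2: (e2 XOR 5c) XOR 6e = be XOR 6e = d0
byte 3: (25 XOR 82) XOR 66 = a7 XOR 66 = c1
byte 4: (06 XOR 9b) XOR 69 = 9d XOR 69 = f4
byte 5: (77 XOR 53) XOR 67 = 24 XOR 67 = 43
byte 6: (ff XOR 53) XOR 20 = ac XOR 20 = 8c

11010111 11011101 11010000 11000001 11110100 01000011 10001100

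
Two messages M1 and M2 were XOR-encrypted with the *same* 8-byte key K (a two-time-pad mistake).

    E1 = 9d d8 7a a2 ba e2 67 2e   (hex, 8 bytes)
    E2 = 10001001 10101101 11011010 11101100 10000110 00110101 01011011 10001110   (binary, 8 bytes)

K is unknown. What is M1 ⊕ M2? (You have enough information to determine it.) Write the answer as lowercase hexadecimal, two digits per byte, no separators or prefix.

1475a04e3cd73ca0

E1 ⊕ E2 = (M1 ⊕ K) ⊕ (M2 ⊕ K) = M1 ⊕ M2 — the shared key cancels under XOR.
10011101 ^ 10001001 = 00010100
11011000 ^ 10101101 = 01110101
01111010 ^ 11011010 = 10100000
10100010 ^ 11101100 = 01001110
10111010 ^ 10000110 = 00111100
11100010 ^ 00110101 = 11010111
01100111 ^ 01011011 = 00111100
00101110 ^ 10001110 = 10100000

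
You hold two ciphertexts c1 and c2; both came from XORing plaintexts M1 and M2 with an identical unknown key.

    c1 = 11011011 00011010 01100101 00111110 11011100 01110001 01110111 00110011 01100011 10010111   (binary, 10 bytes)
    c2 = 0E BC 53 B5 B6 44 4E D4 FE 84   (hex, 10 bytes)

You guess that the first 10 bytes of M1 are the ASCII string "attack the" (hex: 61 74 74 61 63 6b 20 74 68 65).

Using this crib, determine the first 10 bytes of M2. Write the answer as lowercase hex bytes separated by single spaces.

First, c1 ⊕ c2 = (M1 ⊕ K) ⊕ (M2 ⊕ K) = M1 ⊕ M2, so the key drops out. Then M2 = (M1 ⊕ M2) ⊕ M1 over the first 10 bytes.
byte 0: (db XOR 0e) XOR 61 = d5 XOR 61 = b4
byte 1: (1a XOR bc) XOR 74 = a6 XOR 74 = d2
byte 2: (65 XOR 53) XOR 74 = 36 XOR 74 = 42
byte 3: (3e XOR b5) XOR 61 = 8b XOR 61 = ea
byte 4: (dc XOR b6) XOR 63 = 6a XOR 63 = 09
byte 5: (71 XOR 44) XOR 6b = 35 XOR 6b = 5e
byte 6: (77 XOR 4e) XOR 20 = 39 XOR 20 = 19
byte 7: (33 XOR d4) XOR 74 = e7 XOR 74 = 93
byte 8: (63 XOR fe) XOR 68 = 9d XOR 68 = f5
byte 9: (97 XOR 84) XOR 65 = 13 XOR 65 = 76

b4 d2 42 ea 09 5e 19 93 f5 76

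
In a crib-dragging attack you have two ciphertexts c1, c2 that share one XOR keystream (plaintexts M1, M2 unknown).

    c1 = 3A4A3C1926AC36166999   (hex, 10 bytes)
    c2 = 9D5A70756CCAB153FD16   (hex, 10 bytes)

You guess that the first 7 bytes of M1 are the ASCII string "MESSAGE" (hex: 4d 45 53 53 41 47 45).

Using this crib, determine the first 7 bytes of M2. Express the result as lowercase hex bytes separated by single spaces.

First, c1 ⊕ c2 = (M1 ⊕ K) ⊕ (M2 ⊕ K) = M1 ⊕ M2, so the key drops out. Then M2 = (M1 ⊕ M2) ⊕ M1 over the first 7 bytes.
byte 0: (3a ⊕ 9d) ⊕ 4d = a7 ⊕ 4d = ea
byte 1: (4a ⊕ 5a) ⊕ 45 = 10 ⊕ 45 = 55
byte 2: (3c ⊕ 70) ⊕ 53 = 4c ⊕ 53 = 1f
byte 3: (19 ⊕ 75) ⊕ 53 = 6c ⊕ 53 = 3f
byte 4: (26 ⊕ 6c) ⊕ 41 = 4a ⊕ 41 = 0b
byte 5: (ac ⊕ ca) ⊕ 47 = 66 ⊕ 47 = 21
byte 6: (36 ⊕ b1) ⊕ 45 = 87 ⊕ 45 = c2

ea 55 1f 3f 0b 21 c2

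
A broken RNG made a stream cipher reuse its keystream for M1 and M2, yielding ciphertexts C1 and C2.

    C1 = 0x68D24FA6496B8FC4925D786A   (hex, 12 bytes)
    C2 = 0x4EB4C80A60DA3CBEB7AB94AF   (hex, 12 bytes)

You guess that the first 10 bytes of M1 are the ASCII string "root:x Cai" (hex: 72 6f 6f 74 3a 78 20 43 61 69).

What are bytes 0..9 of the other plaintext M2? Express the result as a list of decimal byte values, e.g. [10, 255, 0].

First, C1 ⊕ C2 = (M1 ⊕ K) ⊕ (M2 ⊕ K) = M1 ⊕ M2, so the key drops out. Then M2 = (M1 ⊕ M2) ⊕ M1 over the first 10 bytes.
byte 0: (68 xor 4e) xor 72 = 26 xor 72 = 54
byte 1: (d2 xor b4) xor 6f = 66 xor 6f = 09
byte 2: (4f xor c8) xor 6f = 87 xor 6f = e8
byte 3: (a6 xor 0a) xor 74 = ac xor 74 = d8
byte 4: (49 xor 60) xor 3a = 29 xor 3a = 13
byte 5: (6b xor da) xor 78 = b1 xor 78 = c9
byte 6: (8f xor 3c) xor 20 = b3 xor 20 = 93
byte 7: (c4 xor be) xor 43 = 7a xor 43 = 39
byte 8: (92 xor b7) xor 61 = 25 xor 61 = 44
byte 9: (5d xor ab) xor 69 = f6 xor 69 = 9f

[84, 9, 232, 216, 19, 201, 147, 57, 68, 159]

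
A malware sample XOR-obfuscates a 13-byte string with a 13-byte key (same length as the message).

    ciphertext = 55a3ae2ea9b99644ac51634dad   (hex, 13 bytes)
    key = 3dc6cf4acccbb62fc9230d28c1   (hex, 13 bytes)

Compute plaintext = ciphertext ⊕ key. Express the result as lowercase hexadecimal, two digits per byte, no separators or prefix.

 85 xor  61 = 104
163 xor 198 = 101
174 xor 207 =  97
 46 xor  74 = 100
169 xor 204 = 101
185 xor 203 = 114
150 xor 182 =  32
 68 xor  47 = 107
172 xor 201 = 101
 81 xor  35 = 114
 99 xor  13 = 110
 77 xor  40 = 101
173 xor 193 = 108

686561646572206b65726e656c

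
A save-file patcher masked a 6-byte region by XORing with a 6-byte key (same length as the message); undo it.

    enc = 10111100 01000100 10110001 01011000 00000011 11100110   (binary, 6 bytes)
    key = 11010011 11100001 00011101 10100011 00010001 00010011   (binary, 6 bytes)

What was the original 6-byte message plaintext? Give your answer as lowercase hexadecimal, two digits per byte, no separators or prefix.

6fa5acfb12f5

XOR is its own inverse, so applying the key byte-wise gives the result directly.
byte 0: bc xor d3 = 6f
byte 1: 44 xor e1 = a5
byte 2: b1 xor 1d = ac
byte 3: 58 xor a3 = fb
byte 4: 03 xor 11 = 12
byte 5: e6 xor 13 = f5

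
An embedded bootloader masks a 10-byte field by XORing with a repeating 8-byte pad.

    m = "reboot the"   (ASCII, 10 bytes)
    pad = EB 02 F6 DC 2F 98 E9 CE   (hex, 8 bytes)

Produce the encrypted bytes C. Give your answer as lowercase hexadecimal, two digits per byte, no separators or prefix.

The 8-byte key repeats, so the effective keystream is eb 02 f6 dc 2f 98 e9 ce eb 02.
byte 0: 72 xor eb = 99
byte 1: 65 xor 02 = 67
byte 2: 62 xor f6 = 94
byte 3: 6f xor dc = b3
byte 4: 6f xor 2f = 40
byte 5: 74 xor 98 = ec
byte 6: 20 xor e9 = c9
byte 7: 74 xor ce = ba
byte 8: 68 xor eb = 83
byte 9: 65 xor 02 = 67

996794b340ecc9ba8367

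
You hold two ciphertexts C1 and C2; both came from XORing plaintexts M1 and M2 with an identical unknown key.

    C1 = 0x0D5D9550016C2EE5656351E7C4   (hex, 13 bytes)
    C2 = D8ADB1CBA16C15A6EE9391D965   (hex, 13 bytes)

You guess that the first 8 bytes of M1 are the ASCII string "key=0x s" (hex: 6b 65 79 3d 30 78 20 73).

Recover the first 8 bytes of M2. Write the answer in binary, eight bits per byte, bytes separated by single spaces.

10111110 10010101 01011101 10100110 10010000 01111000 00011011 00110000

First, C1 ⊕ C2 = (M1 ⊕ K) ⊕ (M2 ⊕ K) = M1 ⊕ M2, so the key drops out. Then M2 = (M1 ⊕ M2) ⊕ M1 over the first 8 bytes.
byte 0: (0d ⊕ d8) ⊕ 6b = d5 ⊕ 6b = be
byte 1: (5d ⊕ ad) ⊕ 65 = f0 ⊕ 65 = 95
byte 2: (95 ⊕ b1) ⊕ 79 = 24 ⊕ 79 = 5d
byte 3: (50 ⊕ cb) ⊕ 3d = 9b ⊕ 3d = a6
byte 4: (01 ⊕ a1) ⊕ 30 = a0 ⊕ 30 = 90
byte 5: (6c ⊕ 6c) ⊕ 78 = 00 ⊕ 78 = 78
byte 6: (2e ⊕ 15) ⊕ 20 = 3b ⊕ 20 = 1b
byte 7: (e5 ⊕ a6) ⊕ 73 = 43 ⊕ 73 = 30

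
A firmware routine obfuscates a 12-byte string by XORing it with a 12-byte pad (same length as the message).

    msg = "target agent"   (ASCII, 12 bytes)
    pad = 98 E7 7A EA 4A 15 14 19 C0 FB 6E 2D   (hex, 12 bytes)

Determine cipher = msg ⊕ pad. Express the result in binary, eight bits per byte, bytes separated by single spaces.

11101100 10000110 00001000 10001101 00101111 01100001 00110100 01111000 10100111 10011110 00000000 01011001

74 XOR 98 = ec
61 XOR e7 = 86
72 XOR 7a = 08
67 XOR ea = 8d
65 XOR 4a = 2f
74 XOR 15 = 61
20 XOR 14 = 34
61 XOR 19 = 78
67 XOR c0 = a7
65 XOR fb = 9e
6e XOR 6e = 00
74 XOR 2d = 59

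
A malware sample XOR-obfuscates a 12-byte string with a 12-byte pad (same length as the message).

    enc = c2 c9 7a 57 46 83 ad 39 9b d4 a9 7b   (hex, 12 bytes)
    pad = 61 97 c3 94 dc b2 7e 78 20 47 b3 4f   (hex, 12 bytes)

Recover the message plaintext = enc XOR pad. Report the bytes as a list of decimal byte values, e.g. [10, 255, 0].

11000010 ⊕ 01100001 = 10100011
11001001 ⊕ 10010111 = 01011110
01111010 ⊕ 11000011 = 10111001
01010111 ⊕ 10010100 = 11000011
01000110 ⊕ 11011100 = 10011010
10000011 ⊕ 10110010 = 00110001
10101101 ⊕ 01111110 = 11010011
00111001 ⊕ 01111000 = 01000001
10011011 ⊕ 00100000 = 10111011
11010100 ⊕ 01000111 = 10010011
10101001 ⊕ 10110011 = 00011010
01111011 ⊕ 01001111 = 00110100

[163, 94, 185, 195, 154, 49, 211, 65, 187, 147, 26, 52]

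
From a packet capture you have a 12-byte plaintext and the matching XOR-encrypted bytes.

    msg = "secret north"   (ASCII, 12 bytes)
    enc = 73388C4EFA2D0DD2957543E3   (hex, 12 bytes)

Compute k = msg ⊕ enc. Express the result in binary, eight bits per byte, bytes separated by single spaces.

00000000 01011101 11101111 00111100 10011111 01011001 00101101 10111100 11111010 00000111 00110111 10001011

Since enc = msg ⊕ k, XORing both sides with msg gives k = msg ⊕ enc.
73 ^ 73 = 00
65 ^ 38 = 5d
63 ^ 8c = ef
72 ^ 4e = 3c
65 ^ fa = 9f
74 ^ 2d = 59
20 ^ 0d = 2d
6e ^ d2 = bc
6f ^ 95 = fa
72 ^ 75 = 07
74 ^ 43 = 37
68 ^ e3 = 8b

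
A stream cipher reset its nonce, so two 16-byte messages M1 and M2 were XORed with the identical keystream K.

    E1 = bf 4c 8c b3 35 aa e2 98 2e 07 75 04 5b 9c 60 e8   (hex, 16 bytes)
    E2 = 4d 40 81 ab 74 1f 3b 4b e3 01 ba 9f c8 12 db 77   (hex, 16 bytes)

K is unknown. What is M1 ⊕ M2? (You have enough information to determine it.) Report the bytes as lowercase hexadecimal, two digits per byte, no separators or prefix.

f20c0d1841b5d9d3cd06cf9b938ebb9f

E1 ⊕ E2 = (M1 ⊕ K) ⊕ (M2 ⊕ K) = M1 ⊕ M2 — the shared key cancels under XOR.
bf xor 4d = f2
4c xor 40 = 0c
8c xor 81 = 0d
b3 xor ab = 18
35 xor 74 = 41
aa xor 1f = b5
e2 xor 3b = d9
98 xor 4b = d3
2e xor e3 = cd
07 xor 01 = 06
75 xor ba = cf
04 xor 9f = 9b
5b xor c8 = 93
9c xor 12 = 8e
60 xor db = bb
e8 xor 77 = 9f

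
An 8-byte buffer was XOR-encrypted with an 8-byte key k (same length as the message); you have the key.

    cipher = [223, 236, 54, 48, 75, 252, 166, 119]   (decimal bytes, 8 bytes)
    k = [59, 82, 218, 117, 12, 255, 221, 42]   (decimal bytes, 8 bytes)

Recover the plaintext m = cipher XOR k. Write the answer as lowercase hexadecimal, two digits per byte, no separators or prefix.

e4beec4547037b5d

XOR is its own inverse, so applying the key byte-wise gives the result directly.
df ⊕ 3b = e4
ec ⊕ 52 = be
36 ⊕ da = ec
30 ⊕ 75 = 45
4b ⊕ 0c = 47
fc ⊕ ff = 03
a6 ⊕ dd = 7b
77 ⊕ 2a = 5d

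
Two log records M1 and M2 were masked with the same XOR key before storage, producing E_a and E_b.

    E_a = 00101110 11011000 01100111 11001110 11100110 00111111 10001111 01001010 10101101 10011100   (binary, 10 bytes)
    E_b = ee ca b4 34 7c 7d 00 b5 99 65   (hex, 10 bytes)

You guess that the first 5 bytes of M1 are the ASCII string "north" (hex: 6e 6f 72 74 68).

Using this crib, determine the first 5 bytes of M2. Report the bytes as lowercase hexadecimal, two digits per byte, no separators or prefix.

First, E_a ⊕ E_b = (M1 ⊕ K) ⊕ (M2 ⊕ K) = M1 ⊕ M2, so the key drops out. Then M2 = (M1 ⊕ M2) ⊕ M1 over the first 5 bytes.
byte 0: (2e ^ ee) ^ 6e = c0 ^ 6e = ae
byte 1: (d8 ^ ca) ^ 6f = 12 ^ 6f = 7d
byte 2: (67 ^ b4) ^ 72 = d3 ^ 72 = a1
byte 3: (ce ^ 34) ^ 74 = fa ^ 74 = 8e
byte 4: (e6 ^ 7c) ^ 68 = 9a ^ 68 = f2

ae7da18ef2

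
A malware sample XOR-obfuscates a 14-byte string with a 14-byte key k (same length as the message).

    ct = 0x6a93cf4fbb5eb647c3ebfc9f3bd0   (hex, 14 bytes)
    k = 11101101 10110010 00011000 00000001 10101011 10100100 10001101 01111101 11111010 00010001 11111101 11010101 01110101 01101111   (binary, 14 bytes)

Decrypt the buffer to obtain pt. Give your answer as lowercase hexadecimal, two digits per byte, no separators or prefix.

XOR is its own inverse, so applying the key byte-wise gives the result directly.
01101010 ⊕ 11101101 = 10000111
10010011 ⊕ 10110010 = 00100001
11001111 ⊕ 00011000 = 11010111
01001111 ⊕ 00000001 = 01001110
10111011 ⊕ 10101011 = 00010000
01011110 ⊕ 10100100 = 11111010
10110110 ⊕ 10001101 = 00111011
01000111 ⊕ 01111101 = 00111010
11000011 ⊕ 11111010 = 00111001
11101011 ⊕ 00010001 = 11111010
11111100 ⊕ 11111101 = 00000001
10011111 ⊕ 11010101 = 01001010
00111011 ⊕ 01110101 = 01001110
11010000 ⊕ 01101111 = 10111111

8721d74e10fa3b3a39fa014a4ebf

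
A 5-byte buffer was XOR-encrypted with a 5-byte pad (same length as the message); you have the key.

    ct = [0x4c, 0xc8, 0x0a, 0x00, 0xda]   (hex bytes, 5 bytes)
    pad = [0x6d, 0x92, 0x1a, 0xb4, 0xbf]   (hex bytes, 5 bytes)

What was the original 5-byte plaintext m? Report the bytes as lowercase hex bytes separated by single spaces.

21 5a 10 b4 65

byte 0: 4c ⊕ 6d = 21
byte 1: c8 ⊕ 92 = 5a
byte 2: 0a ⊕ 1a = 10
byte 3: 00 ⊕ b4 = b4
byte 4: da ⊕ bf = 65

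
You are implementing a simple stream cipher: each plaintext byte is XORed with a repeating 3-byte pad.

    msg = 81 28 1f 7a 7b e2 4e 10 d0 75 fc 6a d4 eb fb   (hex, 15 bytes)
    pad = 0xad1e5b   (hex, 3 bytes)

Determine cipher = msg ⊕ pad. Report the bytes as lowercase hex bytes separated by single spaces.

The 3-byte key repeats, so the effective keystream is ad 1e 5b ad 1e 5b ad 1e 5b ad 1e 5b ad 1e 5b.
byte 0: 81 ^ ad = 2c
byte 1: 28 ^ 1e = 36
byte 2: 1f ^ 5b = 44
byte 3: 7a ^ ad = d7
byte 4: 7b ^ 1e = 65
byte 5: e2 ^ 5b = b9
byte 6: 4e ^ ad = e3
byte 7: 10 ^ 1e = 0e
byte 8: d0 ^ 5b = 8b
byte 9: 75 ^ ad = d8
byte 10: fc ^ 1e = e2
byte 11: 6a ^ 5b = 31
byte 12: d4 ^ ad = 79
byte 13: eb ^ 1e = f5
byte 14: fb ^ 5b = a0

2c 36 44 d7 65 b9 e3 0e 8b d8 e2 31 79 f5 a0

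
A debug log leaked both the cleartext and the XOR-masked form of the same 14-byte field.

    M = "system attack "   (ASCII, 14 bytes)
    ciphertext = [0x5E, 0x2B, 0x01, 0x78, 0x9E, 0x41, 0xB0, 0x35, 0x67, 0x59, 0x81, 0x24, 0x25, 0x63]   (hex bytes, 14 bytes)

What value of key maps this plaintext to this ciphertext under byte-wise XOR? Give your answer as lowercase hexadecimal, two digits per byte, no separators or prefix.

Since ciphertext = M ⊕ key, XORing both sides with M gives key = M ⊕ ciphertext.
byte 0: 73 XOR 5e = 2d
byte 1: 79 XOR 2b = 52
byte 2: 73 XOR 01 = 72
byte 3: 74 XOR 78 = 0c
byte 4: 65 XOR 9e = fb
byte 5: 6d XOR 41 = 2c
byte 6: 20 XOR b0 = 90
byte 7: 61 XOR 35 = 54
byte 8: 74 XOR 67 = 13
byte 9: 74 XOR 59 = 2d
byte 10: 61 XOR 81 = e0
byte 11: 63 XOR 24 = 47
byte 12: 6b XOR 25 = 4e
byte 13: 20 XOR 63 = 43

2d52720cfb2c9054132de0474e43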